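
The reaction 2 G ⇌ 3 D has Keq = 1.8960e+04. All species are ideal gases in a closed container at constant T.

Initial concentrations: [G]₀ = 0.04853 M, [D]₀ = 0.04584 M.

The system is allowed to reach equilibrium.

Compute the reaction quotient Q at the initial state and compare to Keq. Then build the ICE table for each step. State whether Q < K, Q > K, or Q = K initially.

Q₀ = 0.0409 vs Keq = 1.8960e+04 ⇒ Q<K, forward
Step 1:
                    G           D
  init        0.04853     0.04584
  Δ          -0.04823     0.07235
  eq       2.9510e-04      0.1182
  solve Keq expr → x = 0.02412; check Q = 1.8960e+04

Q₀ = 0.0409; Q < K (proceeds forward)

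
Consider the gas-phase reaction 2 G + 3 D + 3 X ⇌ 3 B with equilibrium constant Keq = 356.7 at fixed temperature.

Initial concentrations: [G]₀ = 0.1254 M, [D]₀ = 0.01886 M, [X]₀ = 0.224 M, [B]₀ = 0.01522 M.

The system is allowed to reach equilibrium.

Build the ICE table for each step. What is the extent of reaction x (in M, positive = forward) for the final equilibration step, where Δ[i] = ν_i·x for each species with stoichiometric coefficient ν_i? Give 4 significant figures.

x = -0.001743 M

Q₀ = 2974 vs Keq = 356.7 ⇒ Q>K, reverse
Step 1:
                  G         D         X         B
  Initial    0.1254   0.01886     0.224   0.01522
  Change   0.003485  0.005228  0.005228 -0.005228
  Equil      0.1289   0.02409    0.2292  0.009992
  solve Keq expr → x = -0.001743; check Q = 356.7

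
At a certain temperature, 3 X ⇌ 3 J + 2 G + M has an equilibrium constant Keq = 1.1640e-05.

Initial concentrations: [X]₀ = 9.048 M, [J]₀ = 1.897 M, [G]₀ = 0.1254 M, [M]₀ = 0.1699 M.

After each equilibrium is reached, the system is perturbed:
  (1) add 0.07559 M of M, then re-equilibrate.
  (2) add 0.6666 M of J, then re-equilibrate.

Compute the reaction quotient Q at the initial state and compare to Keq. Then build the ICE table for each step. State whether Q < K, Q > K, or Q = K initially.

Q₀ = 2.4623e-05 vs Keq = 1.1640e-05 ⇒ Q>K, reverse
Step 1:
                   X          J          G          M
  I            9.048      1.897     0.1254     0.1699
  C          0.04627   -0.04627   -0.03085   -0.01542
  E            9.094      1.851    0.09455     0.1545
  solve Keq expr → x = -0.01542; check Q = 1.1640e-05
Then add 0.07559 M of M.
Step 2:
                   X          J          G          M
  I            9.094      1.851    0.09455     0.2301
  C          0.02129   -0.02129   -0.01419  -0.007096
  E            9.116      1.829    0.08036      0.223
  solve Keq expr → x = -0.007096; check Q = 1.1640e-05
Then add 0.6666 M of J.
Step 3:
                   X          J          G          M
  I            9.116      2.496    0.08036      0.223
  C          0.04009   -0.04009   -0.02672   -0.01336
  E            9.156      2.456    0.05364     0.2096
  solve Keq expr → x = -0.01336; check Q = 1.1640e-05

Q₀ = 2.4623e-05; Q > K (proceeds reverse)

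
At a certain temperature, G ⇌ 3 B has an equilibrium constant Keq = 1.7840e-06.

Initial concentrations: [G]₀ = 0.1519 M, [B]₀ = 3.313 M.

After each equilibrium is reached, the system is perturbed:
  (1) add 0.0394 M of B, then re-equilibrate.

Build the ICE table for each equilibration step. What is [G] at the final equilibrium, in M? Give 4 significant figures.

Q₀ = 239.4 vs Keq = 1.7840e-06 ⇒ Q>K, reverse
Step 1:
                    G           B
  init         0.1519       3.313
  Δ               1.1        -3.3
  eq            1.252     0.01307
  solve Keq expr → x = -1.1; check Q = 1.7840e-06
Then add 0.0394 M of B.
Step 2:
                    G           B
  init          1.252     0.05247
  Δ           0.01312    -0.03935
  eq            1.265     0.01312
  solve Keq expr → x = -0.01312; check Q = 1.7840e-06

[G]_eq = 1.265 M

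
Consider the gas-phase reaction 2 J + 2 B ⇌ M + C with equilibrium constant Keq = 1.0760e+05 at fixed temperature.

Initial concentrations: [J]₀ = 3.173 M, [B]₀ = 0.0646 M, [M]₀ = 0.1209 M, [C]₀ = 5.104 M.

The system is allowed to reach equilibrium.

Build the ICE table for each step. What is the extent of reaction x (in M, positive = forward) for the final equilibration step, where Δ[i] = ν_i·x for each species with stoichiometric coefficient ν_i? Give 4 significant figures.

Q₀ = 14.69 vs Keq = 1.0760e+05 ⇒ Q<K, forward
Step 1:
                  J         B         M         C
  I           3.173    0.0646    0.1209     5.104
  C        -0.06373  -0.06373   0.03187   0.03187
  E           3.109 8.6847e-04    0.1528     5.136
  solve Keq expr → x = 0.03187; check Q = 1.0760e+05

x = 0.03187 M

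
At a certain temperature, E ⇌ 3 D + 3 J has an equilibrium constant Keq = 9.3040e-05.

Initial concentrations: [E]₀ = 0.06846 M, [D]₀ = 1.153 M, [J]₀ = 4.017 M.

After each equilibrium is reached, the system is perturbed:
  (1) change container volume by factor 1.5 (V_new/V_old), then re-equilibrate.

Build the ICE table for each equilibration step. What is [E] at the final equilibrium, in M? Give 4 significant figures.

Q₀ = 1451 vs Keq = 9.3040e-05 ⇒ Q>K, reverse
Step 1:
                  E         D         J
  init      0.06846     1.153     4.017
  Δ          0.3803    -1.141    -1.141
  eq         0.4488   0.01206     2.876
  solve Keq expr → x = -0.3803; check Q = 9.3040e-05
Then change container volume by factor 1.5 (V_new/V_old).
Step 2:
                  E         D         J
  init       0.2992  0.008042     1.917
  Δ       -0.002552  0.007657  0.007657
  eq         0.2966    0.0157     1.925
  solve Keq expr → x = 0.002552; check Q = 9.3040e-05

[E]_eq = 0.2966 M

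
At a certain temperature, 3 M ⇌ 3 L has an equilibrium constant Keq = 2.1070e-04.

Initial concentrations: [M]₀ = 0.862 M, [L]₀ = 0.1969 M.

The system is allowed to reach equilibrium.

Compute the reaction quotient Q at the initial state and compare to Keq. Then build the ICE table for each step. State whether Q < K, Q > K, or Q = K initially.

Q₀ = 0.01192 vs Keq = 2.1070e-04 ⇒ Q>K, reverse
Step 1:
                    M           L
  I             0.862      0.1969
  C            0.1374     -0.1374
  E            0.9994     0.05947
  solve Keq expr → x = -0.04581; check Q = 2.1070e-04

Q₀ = 0.01192; Q > K (proceeds reverse)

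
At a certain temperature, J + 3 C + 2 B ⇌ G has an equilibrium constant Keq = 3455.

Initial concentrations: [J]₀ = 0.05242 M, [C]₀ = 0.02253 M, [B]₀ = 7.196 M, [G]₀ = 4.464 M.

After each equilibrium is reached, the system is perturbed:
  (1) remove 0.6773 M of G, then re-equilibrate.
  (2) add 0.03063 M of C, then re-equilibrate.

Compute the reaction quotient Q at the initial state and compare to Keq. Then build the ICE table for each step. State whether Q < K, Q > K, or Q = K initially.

Q₀ = 1.4380e+05; Q > K (proceeds reverse)

Q₀ = 1.4380e+05 vs Keq = 3455 ⇒ Q>K, reverse
Step 1:
                  J         C         B         G
  init      0.05242   0.02253     7.196     4.464
  Δ         0.01618   0.04855   0.03237  -0.01618
  eq         0.0686   0.07108     7.228     4.448
  solve Keq expr → x = -0.01618; check Q = 3455
Then remove 0.6773 M of G.
Step 2:
                  J         C         B         G
  init       0.0686   0.07108     7.228     3.771
  Δ       -0.001137 -0.003412 -0.002274  0.001137
  eq        0.06747   0.06767     7.226     3.772
  solve Keq expr → x = 0.001137; check Q = 3455
Then add 0.03063 M of C.
Step 3:
                  J         C         B         G
  init      0.06747    0.0983     7.226     3.772
  Δ       -0.009043  -0.02713  -0.01809  0.009043
  eq        0.05842   0.07117     7.208     3.781
  solve Keq expr → x = 0.009043; check Q = 3455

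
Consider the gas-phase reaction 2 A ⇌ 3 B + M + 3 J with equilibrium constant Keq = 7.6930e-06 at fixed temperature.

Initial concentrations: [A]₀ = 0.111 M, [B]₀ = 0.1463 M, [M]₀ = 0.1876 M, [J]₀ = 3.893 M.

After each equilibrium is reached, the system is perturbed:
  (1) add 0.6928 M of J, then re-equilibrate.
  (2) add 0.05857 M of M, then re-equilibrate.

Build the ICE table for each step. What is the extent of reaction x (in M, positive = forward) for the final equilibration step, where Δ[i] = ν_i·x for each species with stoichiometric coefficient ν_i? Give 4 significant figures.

x = -1.0891e-04 M

Q₀ = 2.813 vs Keq = 7.6930e-06 ⇒ Q>K, reverse
Step 1:
                   A          B          M          J
  I            0.111     0.1463     0.1876      3.893
  C          0.09517    -0.1428   -0.04759    -0.1428
  E           0.2062   0.003538       0.14       3.75
  solve Keq expr → x = -0.04759; check Q = 7.6930e-06
Then add 0.6928 M of J.
Step 2:
                   A          B          M          J
  I           0.2062   0.003538       0.14      4.443
  C       3.6432e-04 -5.4647e-04 -1.8216e-04 -5.4647e-04
  E           0.2065   0.002991     0.1398      4.442
  solve Keq expr → x = -1.8216e-04; check Q = 7.6930e-06
Then add 0.05857 M of M.
Step 3:
                   A          B          M          J
  I           0.2065   0.002991     0.1984      4.442
  C       2.1782e-04 -3.2672e-04 -1.0891e-04 -3.2672e-04
  E           0.2068   0.002665     0.1983      4.442
  solve Keq expr → x = -1.0891e-04; check Q = 7.6930e-06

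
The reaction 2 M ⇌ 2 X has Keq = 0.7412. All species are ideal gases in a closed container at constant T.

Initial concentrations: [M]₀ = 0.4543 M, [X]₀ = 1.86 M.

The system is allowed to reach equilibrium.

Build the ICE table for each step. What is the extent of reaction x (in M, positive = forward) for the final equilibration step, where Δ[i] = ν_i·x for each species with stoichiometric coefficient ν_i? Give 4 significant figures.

x = -0.3947 M

Q₀ = 16.76 vs Keq = 0.7412 ⇒ Q>K, reverse
Step 1:
                  M         X
  init       0.4543      1.86
  Δ          0.7893   -0.7893
  eq          1.244     1.071
  solve Keq expr → x = -0.3947; check Q = 0.7412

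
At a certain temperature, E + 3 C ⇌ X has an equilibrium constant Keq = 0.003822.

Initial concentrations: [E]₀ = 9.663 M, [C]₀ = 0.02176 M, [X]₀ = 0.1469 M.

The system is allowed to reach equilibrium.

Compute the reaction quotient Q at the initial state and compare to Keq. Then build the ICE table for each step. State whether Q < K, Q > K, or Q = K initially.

Q₀ = 1475; Q > K (proceeds reverse)

Q₀ = 1475 vs Keq = 0.003822 ⇒ Q>K, reverse
Step 1:
                    E           C           X
  I             9.663     0.02176      0.1469
  C            0.1434      0.4303     -0.1434
  E             9.806      0.4521    0.003463
  solve Keq expr → x = -0.1434; check Q = 0.003822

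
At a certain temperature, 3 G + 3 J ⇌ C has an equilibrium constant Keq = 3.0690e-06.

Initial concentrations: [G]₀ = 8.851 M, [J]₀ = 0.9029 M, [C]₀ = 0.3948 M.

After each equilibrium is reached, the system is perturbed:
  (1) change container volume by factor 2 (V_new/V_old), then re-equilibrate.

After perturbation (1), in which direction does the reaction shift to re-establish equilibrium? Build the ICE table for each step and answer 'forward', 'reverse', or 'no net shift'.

Direction: reverse

Q₀ = 7.7354e-04 vs Keq = 3.0690e-06 ⇒ Q>K, reverse
Step 1:
                    G           J           C
  I             8.851      0.9029      0.3948
  C              1.11        1.11     -0.3701
  E             9.961       2.013     0.02475
  solve Keq expr → x = -0.3701; check Q = 3.0690e-06
Then change container volume by factor 2 (V_new/V_old).
Step 2:
                    G           J           C
  I             4.981       1.007     0.01237
  C            0.0358      0.0358    -0.01193
  E             5.016       1.042  4.3872e-04
  solve Keq expr → x = -0.01193; check Q = 3.0690e-06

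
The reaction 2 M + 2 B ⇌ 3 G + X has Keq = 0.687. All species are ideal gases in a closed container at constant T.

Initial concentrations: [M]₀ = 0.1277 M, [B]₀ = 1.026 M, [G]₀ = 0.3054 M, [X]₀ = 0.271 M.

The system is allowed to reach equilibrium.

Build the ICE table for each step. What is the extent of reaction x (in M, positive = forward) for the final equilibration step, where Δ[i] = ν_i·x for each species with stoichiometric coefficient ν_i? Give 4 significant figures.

Q₀ = 0.4497 vs Keq = 0.687 ⇒ Q<K, forward
Step 1:
                  M         B         G         X
  I          0.1277     1.026    0.3054     0.271
  C        -0.01226  -0.01226   0.01839  0.006132
  E          0.1154     1.014    0.3238    0.2771
  solve Keq expr → x = 0.006132; check Q = 0.687

x = 0.006132 M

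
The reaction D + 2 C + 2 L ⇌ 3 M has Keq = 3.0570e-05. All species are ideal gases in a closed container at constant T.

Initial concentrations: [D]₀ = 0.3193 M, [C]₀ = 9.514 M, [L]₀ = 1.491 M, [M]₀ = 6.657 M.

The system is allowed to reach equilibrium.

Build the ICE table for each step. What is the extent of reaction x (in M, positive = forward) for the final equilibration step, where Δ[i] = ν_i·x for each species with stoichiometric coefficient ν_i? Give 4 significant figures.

Q₀ = 4.592 vs Keq = 3.0570e-05 ⇒ Q>K, reverse
Step 1:
                   D          C          L          M
  I           0.3193      9.514      1.491      6.657
  C            1.978      3.956      3.956     -5.934
  E            2.297      13.47      5.447     0.7231
  solve Keq expr → x = -1.978; check Q = 3.0570e-05

x = -1.978 M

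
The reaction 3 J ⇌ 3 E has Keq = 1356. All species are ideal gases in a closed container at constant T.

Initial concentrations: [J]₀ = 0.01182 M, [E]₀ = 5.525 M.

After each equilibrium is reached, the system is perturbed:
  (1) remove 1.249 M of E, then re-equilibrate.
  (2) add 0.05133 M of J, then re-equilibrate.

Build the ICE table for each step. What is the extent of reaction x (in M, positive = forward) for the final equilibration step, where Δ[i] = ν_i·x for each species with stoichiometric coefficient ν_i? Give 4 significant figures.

Q₀ = 1.0213e+08 vs Keq = 1356 ⇒ Q>K, reverse
Step 1:
                   J          E
  Initial    0.01182      5.525
  Change       0.447     -0.447
  Equil       0.4588      5.078
  solve Keq expr → x = -0.149; check Q = 1356
Then remove 1.249 M of E.
Step 2:
                   J          E
  Initial     0.4588      3.829
  Change     -0.1035     0.1035
  Equil       0.3553      3.933
  solve Keq expr → x = 0.0345; check Q = 1356
Then add 0.05133 M of J.
Step 3:
                   J          E
  Initial     0.4066      3.933
  Change    -0.04708    0.04708
  Equil       0.3595       3.98
  solve Keq expr → x = 0.01569; check Q = 1356

x = 0.01569 M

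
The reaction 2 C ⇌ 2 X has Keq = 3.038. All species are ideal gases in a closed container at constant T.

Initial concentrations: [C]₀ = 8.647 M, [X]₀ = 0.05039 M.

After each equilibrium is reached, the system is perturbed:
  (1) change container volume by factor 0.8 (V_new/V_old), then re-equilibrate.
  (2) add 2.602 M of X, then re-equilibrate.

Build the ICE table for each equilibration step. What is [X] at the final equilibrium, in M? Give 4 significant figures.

[X]_eq = 8.562 M

Q₀ = 3.3959e-05 vs Keq = 3.038 ⇒ Q<K, forward
Step 1:
                  C         X
  I           8.647   0.05039
  C          -5.476     5.476
  E           3.171     5.527
  solve Keq expr → x = 2.738; check Q = 3.038
Then change container volume by factor 0.8 (V_new/V_old).
Step 2:
                  C         X
  I           3.963     6.908
  C               0         0
  E           3.963     6.908
  solve Keq expr → x = 0; check Q = 3.038
Then add 2.602 M of X.
Step 3:
                  C         X
  I           3.963      9.51
  C          0.9486   -0.9486
  E           4.912     8.562
  solve Keq expr → x = -0.4743; check Q = 3.038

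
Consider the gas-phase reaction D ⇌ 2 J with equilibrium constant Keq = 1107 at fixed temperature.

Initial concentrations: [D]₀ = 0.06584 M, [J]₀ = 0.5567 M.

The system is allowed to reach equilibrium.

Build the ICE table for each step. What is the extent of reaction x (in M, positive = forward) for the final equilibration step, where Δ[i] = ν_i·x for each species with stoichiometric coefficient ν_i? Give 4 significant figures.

Q₀ = 4.707 vs Keq = 1107 ⇒ Q<K, forward
Step 1:
                   D          J
  init       0.06584     0.5567
  Δ         -0.06541     0.1308
  eq      4.2700e-04     0.6875
  solve Keq expr → x = 0.06541; check Q = 1107

x = 0.06541 M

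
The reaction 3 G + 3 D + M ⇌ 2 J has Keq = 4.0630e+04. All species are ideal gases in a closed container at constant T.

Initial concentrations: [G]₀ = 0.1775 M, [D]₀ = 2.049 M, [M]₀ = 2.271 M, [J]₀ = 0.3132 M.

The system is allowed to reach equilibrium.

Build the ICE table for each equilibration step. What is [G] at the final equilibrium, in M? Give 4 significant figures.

[G]_eq = 0.006738 M

Q₀ = 0.8979 vs Keq = 4.0630e+04 ⇒ Q<K, forward
Step 1:
                  G         D         M         J
  Initial    0.1775     2.049     2.271    0.3132
  Change    -0.1708   -0.1708  -0.05692    0.1138
  Equil    0.006738     1.878     2.214     0.427
  solve Keq expr → x = 0.05692; check Q = 4.0630e+04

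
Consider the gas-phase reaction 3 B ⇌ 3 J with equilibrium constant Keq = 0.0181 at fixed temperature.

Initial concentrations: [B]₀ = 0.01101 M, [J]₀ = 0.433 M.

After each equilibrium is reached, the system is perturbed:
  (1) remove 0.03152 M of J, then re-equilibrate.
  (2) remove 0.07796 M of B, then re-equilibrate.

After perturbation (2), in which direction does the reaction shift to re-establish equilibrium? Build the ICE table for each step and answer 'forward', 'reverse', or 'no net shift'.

Direction: reverse

Q₀ = 6.0828e+04 vs Keq = 0.0181 ⇒ Q>K, reverse
Step 1:
                  B         J
  init      0.01101     0.433
  Δ          0.3407   -0.3407
  eq         0.3517   0.09234
  solve Keq expr → x = -0.1136; check Q = 0.0181
Then remove 0.03152 M of J.
Step 2:
                  B         J
  init       0.3517   0.06082
  Δ        -0.02497   0.02497
  eq         0.3267   0.08578
  solve Keq expr → x = 0.008322; check Q = 0.0181
Then remove 0.07796 M of B.
Step 3:
                  B         J
  init       0.2487   0.08578
  Δ         0.01621  -0.01621
  eq          0.265   0.06957
  solve Keq expr → x = -0.005404; check Q = 0.0181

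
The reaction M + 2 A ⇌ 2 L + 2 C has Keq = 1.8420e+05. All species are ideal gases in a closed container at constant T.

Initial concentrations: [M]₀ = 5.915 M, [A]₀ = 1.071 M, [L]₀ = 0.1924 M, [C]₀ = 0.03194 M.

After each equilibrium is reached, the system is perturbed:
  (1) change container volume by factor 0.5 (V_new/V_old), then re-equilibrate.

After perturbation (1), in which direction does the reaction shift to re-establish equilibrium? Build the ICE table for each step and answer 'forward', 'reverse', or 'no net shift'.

Direction: reverse

Q₀ = 5.5660e-06 vs Keq = 1.8420e+05 ⇒ Q<K, forward
Step 1:
                   M          A          L          C
  init         5.915      1.071     0.1924    0.03194
  Δ          -0.5348      -1.07       1.07       1.07
  eq            5.38   0.001396      1.262      1.102
  solve Keq expr → x = 0.5348; check Q = 1.8420e+05
Then change container volume by factor 0.5 (V_new/V_old).
Step 2:
                   M          A          L          C
  init         10.76   0.002793      2.524      2.203
  Δ       5.7643e-04   0.001153  -0.001153  -0.001153
  eq           10.76   0.003946      2.523      2.202
  solve Keq expr → x = -5.7643e-04; check Q = 1.8420e+05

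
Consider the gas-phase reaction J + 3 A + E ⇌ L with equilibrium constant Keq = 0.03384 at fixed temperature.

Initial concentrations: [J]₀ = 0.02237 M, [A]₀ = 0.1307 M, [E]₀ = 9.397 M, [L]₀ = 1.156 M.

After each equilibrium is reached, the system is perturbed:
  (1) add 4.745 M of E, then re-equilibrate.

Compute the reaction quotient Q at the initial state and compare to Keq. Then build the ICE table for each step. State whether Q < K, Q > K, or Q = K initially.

Q₀ = 2463 vs Keq = 0.03384 ⇒ Q>K, reverse
Step 1:
                    J           A           E           L
  Initial     0.02237      0.1307       9.397       1.156
  Change       0.4841       1.452      0.4841     -0.4841
  Equil        0.5065       1.583       9.881      0.6719
  solve Keq expr → x = -0.4841; check Q = 0.03384
Then add 4.745 M of E.
Step 2:
                    J           A           E           L
  Initial      0.5065       1.583       14.63      0.6719
  Change     -0.04131     -0.1239    -0.04131     0.04131
  Equil        0.4652       1.459       14.58      0.7132
  solve Keq expr → x = 0.04131; check Q = 0.03384

Q₀ = 2463; Q > K (proceeds reverse)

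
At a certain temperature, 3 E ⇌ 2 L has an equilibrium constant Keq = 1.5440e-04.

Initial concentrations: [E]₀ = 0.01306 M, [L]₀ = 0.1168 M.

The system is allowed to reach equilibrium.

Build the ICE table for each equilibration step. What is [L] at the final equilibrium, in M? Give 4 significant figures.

[L]_eq = 0.001003 M

Q₀ = 6124 vs Keq = 1.5440e-04 ⇒ Q>K, reverse
Step 1:
                    E           L
  I           0.01306      0.1168
  C            0.1737     -0.1158
  E            0.1868    0.001003
  solve Keq expr → x = -0.0579; check Q = 1.5440e-04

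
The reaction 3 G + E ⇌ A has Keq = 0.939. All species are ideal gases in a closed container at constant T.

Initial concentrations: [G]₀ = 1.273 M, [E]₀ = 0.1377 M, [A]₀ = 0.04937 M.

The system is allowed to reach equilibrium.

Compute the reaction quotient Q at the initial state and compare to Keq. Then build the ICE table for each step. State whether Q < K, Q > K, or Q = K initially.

Q₀ = 0.1738 vs Keq = 0.939 ⇒ Q<K, forward
Step 1:
                    G           E           A
  I             1.273      0.1377     0.04937
  C           -0.1662     -0.0554      0.0554
  E             1.107      0.0823      0.1048
  solve Keq expr → x = 0.0554; check Q = 0.939

Q₀ = 0.1738; Q < K (proceeds forward)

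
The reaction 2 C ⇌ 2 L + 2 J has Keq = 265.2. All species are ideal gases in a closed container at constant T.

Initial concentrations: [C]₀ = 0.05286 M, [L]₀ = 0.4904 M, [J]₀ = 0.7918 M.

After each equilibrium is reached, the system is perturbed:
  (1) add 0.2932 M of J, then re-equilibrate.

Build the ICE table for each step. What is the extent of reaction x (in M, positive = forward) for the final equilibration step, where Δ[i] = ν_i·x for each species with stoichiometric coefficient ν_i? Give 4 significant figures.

Q₀ = 53.96 vs Keq = 265.2 ⇒ Q<K, forward
Step 1:
                    C           L           J
  Initial     0.05286      0.4904      0.7918
  Change     -0.02686     0.02686     0.02686
  Equil         0.026      0.5173      0.8187
  solve Keq expr → x = 0.01343; check Q = 265.2
Then add 0.2932 M of J.
Step 2:
                    C           L           J
  Initial       0.026      0.5173       1.112
  Change      0.00847    -0.00847    -0.00847
  Equil       0.03447      0.5088       1.103
  solve Keq expr → x = -0.004235; check Q = 265.2

x = -0.004235 M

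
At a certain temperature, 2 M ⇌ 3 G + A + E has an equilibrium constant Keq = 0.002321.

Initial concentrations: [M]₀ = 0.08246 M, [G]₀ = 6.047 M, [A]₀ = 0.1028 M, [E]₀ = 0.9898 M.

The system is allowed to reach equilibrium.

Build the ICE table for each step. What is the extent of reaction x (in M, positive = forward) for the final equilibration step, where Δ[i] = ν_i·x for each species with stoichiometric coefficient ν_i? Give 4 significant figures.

x = -0.1028 M

Q₀ = 3309 vs Keq = 0.002321 ⇒ Q>K, reverse
Step 1:
                   M          G          A          E
  Initial    0.08246      6.047     0.1028     0.9898
  Change      0.2056    -0.3084    -0.1028    -0.1028
  Equil       0.2881      5.739 1.1489e-06      0.887
  solve Keq expr → x = -0.1028; check Q = 0.002321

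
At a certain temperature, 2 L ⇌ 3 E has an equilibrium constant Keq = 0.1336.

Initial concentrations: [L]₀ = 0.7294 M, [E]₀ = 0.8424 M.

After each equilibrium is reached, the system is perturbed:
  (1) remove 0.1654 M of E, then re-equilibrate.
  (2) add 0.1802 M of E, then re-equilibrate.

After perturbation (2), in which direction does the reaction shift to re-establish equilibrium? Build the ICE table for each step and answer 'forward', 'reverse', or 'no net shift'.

Q₀ = 1.124 vs Keq = 0.1336 ⇒ Q>K, reverse
Step 1:
                  L         E
  init       0.7294    0.8424
  Δ          0.2301   -0.3451
  eq         0.9595    0.4973
  solve Keq expr → x = -0.115; check Q = 0.1336
Then remove 0.1654 M of E.
Step 2:
                  L         E
  init       0.9595    0.3319
  Δ        -0.08935     0.134
  eq         0.8701    0.4659
  solve Keq expr → x = 0.04468; check Q = 0.1336
Then add 0.1802 M of E.
Step 3:
                  L         E
  init       0.8701    0.6461
  Δ         0.09737   -0.1461
  eq         0.9675    0.5001
  solve Keq expr → x = -0.04869; check Q = 0.1336

Direction: reverse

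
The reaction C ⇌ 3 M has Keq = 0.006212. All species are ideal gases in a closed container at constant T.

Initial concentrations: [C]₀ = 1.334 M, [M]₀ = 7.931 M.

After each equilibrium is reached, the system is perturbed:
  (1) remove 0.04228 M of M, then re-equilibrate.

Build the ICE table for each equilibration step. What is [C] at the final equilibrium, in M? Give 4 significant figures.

[C]_eq = 3.867 M

Q₀ = 374 vs Keq = 0.006212 ⇒ Q>K, reverse
Step 1:
                    C           M
  I             1.334       7.931
  C             2.547      -7.642
  E             3.881      0.2889
  solve Keq expr → x = -2.547; check Q = 0.006212
Then remove 0.04228 M of M.
Step 2:
                    C           M
  I             3.881      0.2466
  C          -0.01398     0.04193
  E             3.867      0.2885
  solve Keq expr → x = 0.01398; check Q = 0.006212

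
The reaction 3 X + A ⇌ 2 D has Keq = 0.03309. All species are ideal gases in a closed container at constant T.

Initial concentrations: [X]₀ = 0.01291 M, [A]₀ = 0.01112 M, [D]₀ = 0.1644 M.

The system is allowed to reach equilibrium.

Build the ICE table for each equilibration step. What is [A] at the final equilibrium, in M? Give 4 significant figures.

Q₀ = 1.1296e+06 vs Keq = 0.03309 ⇒ Q>K, reverse
Step 1:
                   X          A          D
  Initial    0.01291    0.01112     0.1644
  Change      0.2364     0.0788    -0.1576
  Equil       0.2493    0.08992   0.006791
  solve Keq expr → x = -0.0788; check Q = 0.03309

[A]_eq = 0.08992 M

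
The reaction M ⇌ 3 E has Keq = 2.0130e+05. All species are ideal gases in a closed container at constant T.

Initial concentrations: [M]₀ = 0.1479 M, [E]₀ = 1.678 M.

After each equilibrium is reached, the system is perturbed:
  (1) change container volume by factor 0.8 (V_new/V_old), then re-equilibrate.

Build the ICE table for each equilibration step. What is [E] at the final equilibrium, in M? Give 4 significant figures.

[E]_eq = 2.652 M

Q₀ = 31.95 vs Keq = 2.0130e+05 ⇒ Q<K, forward
Step 1:
                    M           E
  Initial      0.1479       1.678
  Change      -0.1479      0.4436
  Equil    4.7437e-05       2.122
  solve Keq expr → x = 0.1479; check Q = 2.0130e+05
Then change container volume by factor 0.8 (V_new/V_old).
Step 2:
                    M           E
  Initial  5.9297e-05       2.652
  Change   3.3344e-05 -1.0003e-04
  Equil    9.2641e-05       2.652
  solve Keq expr → x = -3.3344e-05; check Q = 2.0130e+05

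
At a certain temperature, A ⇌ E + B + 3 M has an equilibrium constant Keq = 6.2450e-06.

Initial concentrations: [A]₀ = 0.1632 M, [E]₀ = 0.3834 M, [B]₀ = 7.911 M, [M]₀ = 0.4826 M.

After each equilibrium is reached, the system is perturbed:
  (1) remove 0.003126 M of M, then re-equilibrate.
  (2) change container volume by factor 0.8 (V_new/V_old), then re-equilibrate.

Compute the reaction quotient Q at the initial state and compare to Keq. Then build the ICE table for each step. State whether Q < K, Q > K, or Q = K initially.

Q₀ = 2.089; Q > K (proceeds reverse)

Q₀ = 2.089 vs Keq = 6.2450e-06 ⇒ Q>K, reverse
Step 1:
                    A           E           B           M
  Initial      0.1632      0.3834       7.911      0.4826
  Change       0.1574     -0.1574     -0.1574     -0.4721
  Equil        0.3206       0.226       7.754     0.01045
  solve Keq expr → x = -0.1574; check Q = 6.2450e-06
Then remove 0.003126 M of M.
Step 2:
                    A           E           B           M
  Initial      0.3206       0.226       7.754    0.007328
  Change    -0.001033    0.001033    0.001033    0.003098
  Equil        0.3195      0.2271       7.755     0.01043
  solve Keq expr → x = 0.001033; check Q = 6.2450e-06
Then change container volume by factor 0.8 (V_new/V_old).
Step 3:
                    A           E           B           M
  Initial      0.3994      0.2838       9.693     0.01303
  Change     0.001111   -0.001111   -0.001111   -0.003332
  Equil        0.4005      0.2827       9.692    0.009701
  solve Keq expr → x = -0.001111; check Q = 6.2450e-06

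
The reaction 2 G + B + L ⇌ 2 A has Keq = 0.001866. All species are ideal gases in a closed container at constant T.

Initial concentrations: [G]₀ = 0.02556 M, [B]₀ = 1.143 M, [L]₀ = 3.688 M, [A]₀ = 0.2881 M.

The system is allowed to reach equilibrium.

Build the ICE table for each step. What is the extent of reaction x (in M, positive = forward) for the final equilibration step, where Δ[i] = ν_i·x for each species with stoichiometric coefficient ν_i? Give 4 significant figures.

x = -0.1304 M

Q₀ = 30.14 vs Keq = 0.001866 ⇒ Q>K, reverse
Step 1:
                   G          B          L          A
  Initial    0.02556      1.143      3.688     0.2881
  Change      0.2608     0.1304     0.1304    -0.2608
  Equil       0.2864      1.273      3.818    0.02728
  solve Keq expr → x = -0.1304; check Q = 0.001866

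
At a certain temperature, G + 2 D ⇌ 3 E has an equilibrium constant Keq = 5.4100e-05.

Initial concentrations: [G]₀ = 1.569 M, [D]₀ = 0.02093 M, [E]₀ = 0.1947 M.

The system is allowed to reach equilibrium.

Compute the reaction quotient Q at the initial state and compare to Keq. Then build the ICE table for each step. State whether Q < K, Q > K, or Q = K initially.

Q₀ = 10.74; Q > K (proceeds reverse)

Q₀ = 10.74 vs Keq = 5.4100e-05 ⇒ Q>K, reverse
Step 1:
                  G         D         E
  I           1.569   0.02093    0.1947
  C         0.06085    0.1217   -0.1825
  E            1.63    0.1426   0.01215
  solve Keq expr → x = -0.06085; check Q = 5.4100e-05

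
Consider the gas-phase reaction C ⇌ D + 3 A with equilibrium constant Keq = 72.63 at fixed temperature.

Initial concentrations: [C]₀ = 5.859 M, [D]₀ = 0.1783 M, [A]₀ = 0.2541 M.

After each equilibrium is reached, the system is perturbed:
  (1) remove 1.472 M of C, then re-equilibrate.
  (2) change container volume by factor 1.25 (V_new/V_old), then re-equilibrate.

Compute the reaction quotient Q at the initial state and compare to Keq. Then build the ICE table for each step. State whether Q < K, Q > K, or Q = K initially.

Q₀ = 4.9928e-04 vs Keq = 72.63 ⇒ Q<K, forward
Step 1:
                   C          D          A
  init         5.859     0.1783     0.2541
  Δ           -1.719      1.719      5.157
  eq            4.14      1.897      5.411
  solve Keq expr → x = 1.719; check Q = 72.63
Then remove 1.472 M of C.
Step 2:
                   C          D          A
  init         2.668      1.897      5.411
  Δ           0.1652    -0.1652    -0.4957
  eq           2.833      1.732      4.916
  solve Keq expr → x = -0.1652; check Q = 72.63
Then change container volume by factor 1.25 (V_new/V_old).
Step 3:
                   C          D          A
  init         2.266      1.386      3.933
  Δ          -0.2052     0.2052     0.6157
  eq           2.061      1.591      4.548
  solve Keq expr → x = 0.2052; check Q = 72.63

Q₀ = 4.9928e-04; Q < K (proceeds forward)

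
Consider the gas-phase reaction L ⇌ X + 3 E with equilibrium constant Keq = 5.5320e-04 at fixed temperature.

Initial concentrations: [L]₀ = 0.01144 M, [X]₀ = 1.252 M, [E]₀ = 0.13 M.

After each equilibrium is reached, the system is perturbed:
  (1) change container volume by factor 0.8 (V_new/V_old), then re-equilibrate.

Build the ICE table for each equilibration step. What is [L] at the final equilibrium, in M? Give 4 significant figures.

[L]_eq = 0.05919 M

Q₀ = 0.2404 vs Keq = 5.5320e-04 ⇒ Q>K, reverse
Step 1:
                   L          X          E
  Initial    0.01144      1.252       0.13
  Change     0.03418   -0.03418    -0.1025
  Equil      0.04562      1.218    0.02747
  solve Keq expr → x = -0.03418; check Q = 5.5320e-04
Then change container volume by factor 0.8 (V_new/V_old).
Step 2:
                   L          X          E
  Initial    0.05702      1.522    0.03433
  Change     0.00217   -0.00217  -0.006509
  Equil      0.05919       1.52    0.02782
  solve Keq expr → x = -0.00217; check Q = 5.5320e-04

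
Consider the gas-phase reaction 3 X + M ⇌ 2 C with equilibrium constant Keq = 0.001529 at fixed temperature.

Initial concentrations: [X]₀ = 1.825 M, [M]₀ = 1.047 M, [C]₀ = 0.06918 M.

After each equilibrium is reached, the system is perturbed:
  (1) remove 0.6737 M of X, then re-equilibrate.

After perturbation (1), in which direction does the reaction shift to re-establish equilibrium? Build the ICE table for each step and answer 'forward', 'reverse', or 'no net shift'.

Direction: reverse

Q₀ = 7.5201e-04 vs Keq = 0.001529 ⇒ Q<K, forward
Step 1:
                  X         M         C
  Initial     1.825     1.047   0.06918
  Change   -0.03864  -0.01288   0.02576
  Equil       1.786     1.034   0.09494
  solve Keq expr → x = 0.01288; check Q = 0.001529
Then remove 0.6737 M of X.
Step 2:
                  X         M         C
  Initial     1.113     1.034   0.09494
  Change    0.06535   0.02178  -0.04357
  Equil       1.178     1.056   0.05137
  solve Keq expr → x = -0.02178; check Q = 0.001529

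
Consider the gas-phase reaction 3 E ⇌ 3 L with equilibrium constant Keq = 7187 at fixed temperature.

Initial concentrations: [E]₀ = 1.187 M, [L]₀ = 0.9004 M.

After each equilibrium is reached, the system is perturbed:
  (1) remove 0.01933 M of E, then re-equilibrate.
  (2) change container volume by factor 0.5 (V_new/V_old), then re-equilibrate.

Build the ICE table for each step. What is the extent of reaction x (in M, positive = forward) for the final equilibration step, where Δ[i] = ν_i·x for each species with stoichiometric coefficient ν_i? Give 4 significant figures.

Q₀ = 0.4365 vs Keq = 7187 ⇒ Q<K, forward
Step 1:
                   E          L
  init         1.187     0.9004
  Δ           -1.084      1.084
  eq          0.1028      1.985
  solve Keq expr → x = 0.3614; check Q = 7187
Then remove 0.01933 M of E.
Step 2:
                   E          L
  init       0.08351      1.985
  Δ          0.01838   -0.01838
  eq          0.1019      1.966
  solve Keq expr → x = -0.006126; check Q = 7187
Then change container volume by factor 0.5 (V_new/V_old).
Step 3:
                   E          L
  init        0.2038      3.932
  Δ                0          0
  eq          0.2038      3.932
  solve Keq expr → x = 0; check Q = 7187

x = 0 M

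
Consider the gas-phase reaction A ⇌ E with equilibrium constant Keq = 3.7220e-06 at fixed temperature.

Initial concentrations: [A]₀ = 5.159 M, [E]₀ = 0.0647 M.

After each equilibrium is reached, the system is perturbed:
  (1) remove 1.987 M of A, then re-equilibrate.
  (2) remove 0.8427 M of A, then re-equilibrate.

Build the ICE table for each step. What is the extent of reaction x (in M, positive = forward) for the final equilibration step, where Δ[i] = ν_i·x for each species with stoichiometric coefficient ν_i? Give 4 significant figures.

Q₀ = 0.01254 vs Keq = 3.7220e-06 ⇒ Q>K, reverse
Step 1:
                   A          E
  I            5.159     0.0647
  C          0.06468   -0.06468
  E            5.224 1.9443e-05
  solve Keq expr → x = -0.06468; check Q = 3.7220e-06
Then remove 1.987 M of A.
Step 2:
                   A          E
  I            3.237 1.9443e-05
  C       7.3956e-06 -7.3956e-06
  E            3.237 1.2047e-05
  solve Keq expr → x = -7.3956e-06; check Q = 3.7220e-06
Then remove 0.8427 M of A.
Step 3:
                   A          E
  I            2.394 1.2047e-05
  C       3.1365e-06 -3.1365e-06
  E            2.394 8.9104e-06
  solve Keq expr → x = -3.1365e-06; check Q = 3.7220e-06

x = -3.1365e-06 M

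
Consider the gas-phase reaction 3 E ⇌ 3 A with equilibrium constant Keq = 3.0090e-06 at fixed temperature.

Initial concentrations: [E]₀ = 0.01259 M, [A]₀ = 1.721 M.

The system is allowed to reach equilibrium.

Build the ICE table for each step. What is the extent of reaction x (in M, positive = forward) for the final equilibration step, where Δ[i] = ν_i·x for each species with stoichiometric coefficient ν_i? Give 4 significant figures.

x = -0.5654 M

Q₀ = 2.5543e+06 vs Keq = 3.0090e-06 ⇒ Q>K, reverse
Step 1:
                  E         A
  Initial   0.01259     1.721
  Change      1.696    -1.696
  Equil       1.709   0.02467
  solve Keq expr → x = -0.5654; check Q = 3.0090e-06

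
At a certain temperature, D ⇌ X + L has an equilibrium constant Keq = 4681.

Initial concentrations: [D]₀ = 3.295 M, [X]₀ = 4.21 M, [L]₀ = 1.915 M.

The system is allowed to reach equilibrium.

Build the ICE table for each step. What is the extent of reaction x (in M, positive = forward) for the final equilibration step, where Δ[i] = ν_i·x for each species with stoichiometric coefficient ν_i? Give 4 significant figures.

x = 3.287 M

Q₀ = 2.447 vs Keq = 4681 ⇒ Q<K, forward
Step 1:
                   D          X          L
  init         3.295       4.21      1.915
  Δ           -3.287      3.287      3.287
  eq        0.008331      7.497      5.202
  solve Keq expr → x = 3.287; check Q = 4681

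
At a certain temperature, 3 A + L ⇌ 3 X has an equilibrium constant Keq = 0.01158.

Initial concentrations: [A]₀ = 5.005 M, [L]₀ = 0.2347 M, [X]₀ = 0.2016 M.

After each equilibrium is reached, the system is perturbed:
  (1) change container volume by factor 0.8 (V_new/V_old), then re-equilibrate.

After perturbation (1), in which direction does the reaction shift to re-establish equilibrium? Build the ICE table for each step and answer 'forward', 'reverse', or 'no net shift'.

Direction: forward

Q₀ = 2.7845e-04 vs Keq = 0.01158 ⇒ Q<K, forward
Step 1:
                   A          L          X
  init         5.005     0.2347     0.2016
  Δ           -0.328    -0.1093      0.328
  eq           4.677     0.1254     0.5296
  solve Keq expr → x = 0.1093; check Q = 0.01158
Then change container volume by factor 0.8 (V_new/V_old).
Step 2:
                   A          L          X
  init         5.846     0.1567      0.662
  Δ         -0.03124   -0.01041    0.03124
  eq           5.815     0.1463     0.6932
  solve Keq expr → x = 0.01041; check Q = 0.01158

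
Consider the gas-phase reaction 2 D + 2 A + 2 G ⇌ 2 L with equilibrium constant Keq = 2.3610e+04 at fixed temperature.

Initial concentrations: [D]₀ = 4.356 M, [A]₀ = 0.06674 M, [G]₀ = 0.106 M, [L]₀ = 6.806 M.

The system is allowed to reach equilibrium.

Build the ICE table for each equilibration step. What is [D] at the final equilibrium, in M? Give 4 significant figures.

Q₀ = 4.8778e+04 vs Keq = 2.3610e+04 ⇒ Q>K, reverse
Step 1:
                   D          A          G          L
  Initial      4.356    0.06674      0.106      6.806
  Change     0.01606    0.01606    0.01606   -0.01606
  Equil        4.372     0.0828     0.1221       6.79
  solve Keq expr → x = -0.008032; check Q = 2.3610e+04

[D]_eq = 4.372 M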